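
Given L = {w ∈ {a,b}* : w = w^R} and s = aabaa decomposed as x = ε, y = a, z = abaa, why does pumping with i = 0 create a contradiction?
xy⁰z = abaa ∉ L

Pumping with i = 0 replaces y = a by y⁰ = ε:
- Original: s = xyz = aabaa; aabaa reversed is aabaa, the same string, so it is a palindrome and is in L
- Pumped: xy⁰z = ε · ε · abaa = abaa
- abaa reversed is aaba ≠ abaa, so it is not a palindrome and is not in L

The pumping lemma would require xy⁰z ∈ L, so this decomposition yields a contradiction.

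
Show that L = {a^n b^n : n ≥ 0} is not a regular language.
Assume for contradiction that L is regular, and let p ≥ 1 be the pumping length given by the pumping lemma.
Choose s = a^p b^p. Then s ∈ L and |s| = 2p ≥ p.
By the pumping lemma, s = xyz for some x, y, z with |xy| ≤ p, |y| ≥ 1, and xy^i z ∈ L for every i ≥ 0.
Since |xy| ≤ p and the first p symbols of s are all a's, we must have y = a^k for some k with 1 ≤ k ≤ p.

Take i = 2: xy²z = a^(p + k) b^p.
This string has p + k a's but p b's, and p + k > p because k ≥ 1. So xy²z ∉ L.

This contradicts the pumping lemma, which requires xy^i z ∈ L for all i ≥ 0.
Hence L = {a^n b^n : n ≥ 0} is not regular. ∎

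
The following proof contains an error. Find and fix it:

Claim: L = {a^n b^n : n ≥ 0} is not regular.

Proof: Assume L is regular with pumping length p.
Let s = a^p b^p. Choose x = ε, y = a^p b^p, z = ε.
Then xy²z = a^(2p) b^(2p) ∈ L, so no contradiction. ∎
Error: The decomposition violates |xy| ≤ p. With y = a^p b^p, |xy| = |y| = 2p > p. (The proof also miscomputes xy²z, which would be a^p b^p a^p b^p rather than a^(2p) b^(2p), and it wrongly treats one harmless decomposition as settling the matter — the prover does not get to choose the decomposition.)

Correction: The pumping lemma requires |xy| ≤ p, and the argument must handle every decomposition satisfying |xy| ≤ p, |y| ≥ 1. Since s starts with p a's, any such y consists only of a's, say y = a^k with k ≥ 1. Then xy²z = a^(p+k) b^p has unequal numbers of a's and b's, so xy²z ∉ L — the required contradiction.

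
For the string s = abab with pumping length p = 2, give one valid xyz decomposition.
x = '', y = 'a', z = 'bab'

For s = abab and p = 2, one valid decomposition is:
- x = '' (length 0)
- y = 'a' (length 1)
- z = 'bab' (length 3)

Verification:
- xyz = '' + 'a' + 'bab' = abab ✓
- |xy| = 1 ≤ 2 ✓
- |y| = 1 > 0 ✓

All pumping lemma constraints are satisfied.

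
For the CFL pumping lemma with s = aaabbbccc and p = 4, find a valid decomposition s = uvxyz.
u='aa', v='a', x='bb', y='b', z='ccc'

For s = aaabbbccc with pumping length p = 4:

One valid decomposition:
- u = 'aa'
- v = 'a'
- x = 'bb'
- y = 'b'
- z = 'ccc'

Verification:
- uvxyz = 'aa' + 'a' + 'bb' + 'b' + 'ccc' = aaabbbccc ✓
- |vxy| = |'abbb'| = 4 ≤ 4 ✓
- |vy| = |'ab'| = 2 > 0 ✓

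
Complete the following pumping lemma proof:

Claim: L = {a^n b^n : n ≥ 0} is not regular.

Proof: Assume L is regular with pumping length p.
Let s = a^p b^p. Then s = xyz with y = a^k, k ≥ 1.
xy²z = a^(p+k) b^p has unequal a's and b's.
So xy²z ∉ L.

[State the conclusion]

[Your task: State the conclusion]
This contradicts the pumping lemma for regular languages,
which guarantees xy^i z ∈ L for all i ≥ 0.

Since our assumption that L is regular leads to a contradiction,
we conclude that L = {a^n b^n : n ≥ 0} is NOT regular. ∎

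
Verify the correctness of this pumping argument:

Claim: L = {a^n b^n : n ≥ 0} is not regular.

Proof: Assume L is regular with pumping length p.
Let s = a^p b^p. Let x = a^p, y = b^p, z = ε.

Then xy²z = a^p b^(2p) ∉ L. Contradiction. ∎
The proof is INCORRECT.

Error: The decomposition violates |xy| ≤ p.
With x = a^p and y = b^p, we have |xy| = 2p > p.
The pumping lemma requires |xy| ≤ p, so y must be within the first p characters.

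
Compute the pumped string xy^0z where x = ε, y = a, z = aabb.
aabb

Given x = '', y = 'a', z = 'aabb' and i = 0:

xy^0z = x + y·y·...·y (0 times) + z
       = '' + 'a'^0 + 'aabb'
       = '' + '' + 'aabb'
       = 'aabb'

The pumped string is 'aabb' with length 4.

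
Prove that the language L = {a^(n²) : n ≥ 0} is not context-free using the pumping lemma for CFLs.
Assume for contradiction that L is context-free, and let p ≥ 1 be the pumping length given by the pumping lemma for CFLs.
Choose s = a^(p²). Then s ∈ L and |s| = p² ≥ p.
By the CFL pumping lemma, s = uvxyz for some u, v, x, y, z with |vxy| ≤ p, |vy| ≥ 1, and uv^i xy^i z ∈ L for every i ≥ 0.
All symbols are a's, so only lengths matter: let k = |vy|, with 1 ≤ k ≤ |vxy| ≤ p.

Take i = 2: |uv²xy²z| = p² + k, and p² < p² + k ≤ p² + p < (p + 1)².
So the length lies strictly between consecutive squares and is not a perfect square; uv²xy²z ∉ L.

This contradicts the CFL pumping lemma, which requires uv^i xy^i z ∈ L for all i ≥ 0.
Hence L = {a^(n²) : n ≥ 0} is not context-free. ∎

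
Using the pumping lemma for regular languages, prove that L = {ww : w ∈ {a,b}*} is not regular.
Assume for contradiction that L is regular, and let p ≥ 1 be the pumping length given by the pumping lemma.
Choose s = a^p b a^p b. Then s ∈ L (take w = a^p b) and |s| = 2p + 2 ≥ p.
By the pumping lemma, s = xyz for some x, y, z with |xy| ≤ p, |y| ≥ 1, and xy^i z ∈ L for every i ≥ 0.
Since |xy| ≤ p and the first p symbols of s are all a's, y = a^k for some k with 1 ≤ k ≤ p.

Take i = 2: t = xy²z = a^(p + k) b a^p b.
Suppose t = uu for some string u. The string t contains exactly two b's and ends in b, so u contains exactly one b and ends in b; hence u = a^j b for some j, and uu = a^j b a^j b. Comparing with t = a^(p + k) b a^p b forces j = p + k (first block) and j = p (second block), which is impossible since k ≥ 1. So t ∉ L.

This contradicts the pumping lemma, which requires xy^i z ∈ L for all i ≥ 0.
Hence L = {ww : w ∈ {a,b}*} is not regular. ∎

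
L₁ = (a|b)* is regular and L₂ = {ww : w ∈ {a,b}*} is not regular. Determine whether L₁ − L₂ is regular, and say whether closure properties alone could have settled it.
No — L₁ − L₂ is not regular.

L₁ − L₂ is the complement of {ww} within {a,b}*. If it were regular, its complement {ww} would be regular as well (regular languages are closed under complement) — contradiction. So L₁ − L₂ is not regular.

Note that the bare facts "L₁ regular, L₂ non-regular" do not settle the question by themselves: the closure of regular languages under ∪, ∩, complement and difference applies only when BOTH operands are regular. With a non-regular operand the result can come out regular or non-regular depending on the specific languages, so one has to work out L₁ − L₂ for this particular pair, as above.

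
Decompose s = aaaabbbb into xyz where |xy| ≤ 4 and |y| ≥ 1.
x = '', y = 'aaa', z = 'abbbb'

For s = aaaabbbb and p = 4, one valid decomposition is:
- x = '' (length 0)
- y = 'aaa' (length 3)
- z = 'abbbb' (length 5)

Verification:
- xyz = '' + 'aaa' + 'abbbb' = aaaabbbb ✓
- |xy| = 3 ≤ 4 ✓
- |y| = 3 > 0 ✓

All pumping lemma constraints are satisfied.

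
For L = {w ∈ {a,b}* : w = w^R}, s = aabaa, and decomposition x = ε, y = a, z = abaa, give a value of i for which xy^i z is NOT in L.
i = 2

xy²z = ε · aa · abaa = aaabaa; aaabaa reversed is aabaaa ≠ aaabaa, so it is not a palindrome and is not in L.
(Other choices also work, e.g. i = 0, 3; only i = 1 is guaranteed to stay in L since xy¹z = s.)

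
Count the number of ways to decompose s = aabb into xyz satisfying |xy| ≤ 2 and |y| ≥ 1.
3

For s = 'aabb' with pumping length p = 2:

Constraints: |xy| ≤ 2, |y| > 0

Valid decompositions (|xy| ≤ p, |y| ≥ 1):
  • x='', y='a', z='abb'
  • x='a', y='a', z='bb'
  • x='', y='aa', z='bb'

Total count: 3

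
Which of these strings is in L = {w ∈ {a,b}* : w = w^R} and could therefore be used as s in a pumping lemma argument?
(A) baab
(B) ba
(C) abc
(A) baab

The pumping lemma is applied to a string s that lies in L, so first check membership of each option:
- (A) baab reversed is baab, the same string, so it is a palindrome and is in L ✓
- (B) ba reversed is ab ≠ ba, so it is not a palindrome and is not in L ✗
- (C) abc reversed is cba ≠ abc, so it is not a palindrome and is not in L ✗

Only (A) baab is in L, so it is the only candidate that could play the role of s.
(In a complete proof one picks s in terms of the pumping length p so that |s| ≥ p is guaranteed; a fixed string like baab illustrates the shape of such an s.)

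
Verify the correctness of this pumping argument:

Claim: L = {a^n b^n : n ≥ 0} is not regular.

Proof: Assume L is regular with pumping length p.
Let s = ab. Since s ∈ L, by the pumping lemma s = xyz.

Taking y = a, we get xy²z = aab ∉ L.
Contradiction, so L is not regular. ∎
The proof is INCORRECT.

Error: The string s = ab may be shorter than p.
The pumping lemma only applies to strings with |s| ≥ p, and p is not under our control.
We must choose s in terms of p, e.g. s = a^p b^p, to ensure |s| ≥ p.
(The proof also fixes one particular y; a valid argument must handle every decomposition with |xy| ≤ p and |y| ≥ 1 — for s = a^p b^p this forces y = a^k, and then xy²z = a^(p+k) b^p ∉ L.)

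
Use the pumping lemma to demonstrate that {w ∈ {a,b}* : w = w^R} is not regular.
Assume for contradiction that L is regular, and let p ≥ 1 be the pumping length given by the pumping lemma.
Choose s = a^p b a^p. Then s ∈ L (it reads the same in both directions) and |s| = 2p + 1 ≥ p.
By the pumping lemma, s = xyz for some x, y, z with |xy| ≤ p, |y| ≥ 1, and xy^i z ∈ L for every i ≥ 0.
Since |xy| ≤ p and the first p symbols of s are all a's, y = a^k for some k with 1 ≤ k ≤ p.

Take i = 0: xy⁰z = a^(p − k) b a^p.
Its reversal is a^p b a^(p − k). These differ because the block of a's before the unique b has length p − k in one and p in the other, and p − k ≠ p since k ≥ 1. So xy⁰z is not a palindrome, i.e. xy⁰z ∉ L.

This contradicts the pumping lemma, which requires xy^i z ∈ L for all i ≥ 0.
Hence L = {w ∈ {a,b}* : w = w^R} is not regular. ∎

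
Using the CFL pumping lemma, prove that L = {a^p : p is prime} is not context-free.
Assume for contradiction that L is context-free, and let p ≥ 1 be the pumping length given by the pumping lemma for CFLs.
Choose a prime q with q ≥ p and let s = a^q. Then s ∈ L and |s| = q ≥ p.
By the CFL pumping lemma, s = uvxyz for some u, v, x, y, z with |vxy| ≤ p, |vy| ≥ 1, and uv^i xy^i z ∈ L for every i ≥ 0.
All symbols are a's, so only lengths matter: let k = |vy|, with 1 ≤ k ≤ p. Then |uv^i xy^i z| = q + (i − 1)k.

Take i = q + 1: the length is q + qk = q(k + 1).
Both factors satisfy q ≥ 2 and k + 1 ≥ 2, so q(k + 1) is composite and uv^(q+1) xy^(q+1) z ∉ L.

This contradicts the CFL pumping lemma, which requires uv^i xy^i z ∈ L for all i ≥ 0.
Hence L = {a^p : p is prime} is not context-free. ∎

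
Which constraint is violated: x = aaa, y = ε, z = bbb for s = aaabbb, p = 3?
Violated: |y| > 0

The decomposition x = aaa, y = ε, z = bbb for s = aaabbb with p = 3
violates the constraint: |y| > 0

|y| = 0, but the pumping lemma requires |y| > 0 (y must be non-empty).

Pumping lemma constraints:
1. xyz = s (decomposition is valid)
2. |xy| ≤ p
3. |y| > 0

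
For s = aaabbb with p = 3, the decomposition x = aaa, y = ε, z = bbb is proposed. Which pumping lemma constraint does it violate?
Violated: |y| > 0

The decomposition x = aaa, y = ε, z = bbb for s = aaabbb with p = 3
violates the constraint: |y| > 0

|y| = 0, but the pumping lemma requires |y| > 0 (y must be non-empty).

Pumping lemma constraints:
1. xyz = s (decomposition is valid)
2. |xy| ≤ p
3. |y| > 0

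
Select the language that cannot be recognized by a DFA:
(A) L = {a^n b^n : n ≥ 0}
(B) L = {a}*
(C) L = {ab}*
(A) {a^n b^n : n ≥ 0}

(A) L = {a^n b^n : n ≥ 0} is NOT regular.

The pumping lemma can be used to prove this:
After pumping, the number of a's and b's become unequal

The other languages are regular because they can be recognized by finite automata.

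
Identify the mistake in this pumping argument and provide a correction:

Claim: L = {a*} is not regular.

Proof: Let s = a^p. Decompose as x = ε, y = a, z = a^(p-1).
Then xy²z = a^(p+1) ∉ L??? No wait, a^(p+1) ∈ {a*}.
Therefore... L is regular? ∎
Error: The proof attempts to show a*  is not regular, but a* IS regular!

Correction: a* is a regular language (recognized by a simple DFA with one accepting state and self-loop on 'a'). The pumping lemma can only prove non-regularity, not regularity. For regular languages, pumping always works.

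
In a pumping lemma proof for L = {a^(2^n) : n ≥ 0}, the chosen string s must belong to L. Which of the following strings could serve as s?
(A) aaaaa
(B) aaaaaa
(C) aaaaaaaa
(C) aaaaaaaa

The pumping lemma is applied to a string s that lies in L, so first check membership of each option:
- (A) aaaaa has length 5, strictly between 2^2 = 4 and 2^3 = 8, so it is not in L ✗
- (B) aaaaaa has length 6, strictly between 2^2 = 4 and 2^3 = 8, so it is not in L ✗
- (C) aaaaaaaa has length 8 = 2^3, so it is in L ✓

Only (C) aaaaaaaa is in L, so it is the only candidate that could play the role of s.
(In a complete proof one picks s in terms of the pumping length p so that |s| ≥ p is guaranteed; a fixed string like aaaaaaaa illustrates the shape of such an s.)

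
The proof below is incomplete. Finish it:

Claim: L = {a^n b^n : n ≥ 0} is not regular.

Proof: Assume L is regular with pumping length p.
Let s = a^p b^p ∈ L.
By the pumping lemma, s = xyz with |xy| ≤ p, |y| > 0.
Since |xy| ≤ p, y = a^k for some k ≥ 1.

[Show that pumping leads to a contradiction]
Consider xy²z = a^(p+k) b^p.

Since k ≥ 1, we have p + k > p.
So xy²z has more a's than b's: (p+k) a's vs p b's.
This means xy²z ∉ L because a^n b^n requires equal counts.

This contradicts the pumping lemma which states xy²z ∈ L.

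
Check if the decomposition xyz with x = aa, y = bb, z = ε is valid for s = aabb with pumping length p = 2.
Violated: |xy| ≤ p

The decomposition x = aa, y = bb, z = ε for s = aabb with p = 2
violates the constraint: |xy| ≤ p

|xy| = |aabb| = 4 > 2 = p. The decomposition puts too many characters in xy.

Pumping lemma constraints:
1. xyz = s (decomposition is valid)
2. |xy| ≤ p
3. |y| > 0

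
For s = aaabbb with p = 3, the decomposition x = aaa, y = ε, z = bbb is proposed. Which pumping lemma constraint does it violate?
Violated: |y| > 0

The decomposition x = aaa, y = ε, z = bbb for s = aaabbb with p = 3
violates the constraint: |y| > 0

|y| = 0, but the pumping lemma requires |y| > 0 (y must be non-empty).

Pumping lemma constraints:
1. xyz = s (decomposition is valid)
2. |xy| ≤ p
3. |y| > 0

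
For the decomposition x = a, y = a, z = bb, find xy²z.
aaabb

Given x = 'a', y = 'a', z = 'bb' and i = 2:

xy^2z = x + y·y·...·y (2 times) + z
       = 'a' + 'a'^2 + 'bb'
       = 'a' + 'aa' + 'bb'
       = 'aaabb'

The pumped string is 'aaabb' with length 5.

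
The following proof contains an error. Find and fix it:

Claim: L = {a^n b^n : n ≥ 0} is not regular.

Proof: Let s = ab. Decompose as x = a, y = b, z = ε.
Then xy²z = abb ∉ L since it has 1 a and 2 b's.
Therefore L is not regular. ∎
Error: The string s = ab might be shorter than the pumping length p.

Correction: Choose s = a^p b^p to ensure |s| ≥ p. Also, the decomposition is wrong: with |xy| ≤ p, y cannot include b's when s starts with p a's.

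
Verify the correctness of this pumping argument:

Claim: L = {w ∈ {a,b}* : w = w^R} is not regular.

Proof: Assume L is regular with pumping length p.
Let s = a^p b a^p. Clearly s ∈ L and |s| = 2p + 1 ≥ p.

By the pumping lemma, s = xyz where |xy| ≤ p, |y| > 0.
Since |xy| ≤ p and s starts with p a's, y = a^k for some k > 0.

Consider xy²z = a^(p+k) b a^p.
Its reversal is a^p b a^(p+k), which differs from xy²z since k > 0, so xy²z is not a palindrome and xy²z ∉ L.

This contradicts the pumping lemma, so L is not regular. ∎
The proof is correct.

This proof is valid because:
1. s = a^p b a^p is in L and is chosen in terms of p, so |s| ≥ p holds for every p
2. The decomposition analysis is correct: |xy| ≤ p forces y to lie inside the leading a's
3. The contradiction is valid: a^(p+k) b a^p has more a's before the b than after it, so it is not a palindrome
4. The conclusion follows logically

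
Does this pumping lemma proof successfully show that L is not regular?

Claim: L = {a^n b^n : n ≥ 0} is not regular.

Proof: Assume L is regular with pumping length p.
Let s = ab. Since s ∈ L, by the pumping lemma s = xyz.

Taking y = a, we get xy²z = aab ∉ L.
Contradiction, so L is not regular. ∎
The proof is INCORRECT.

Error: The string s = ab may be shorter than p.
The pumping lemma only applies to strings with |s| ≥ p, and p is not under our control.
We must choose s in terms of p, e.g. s = a^p b^p, to ensure |s| ≥ p.
(The proof also fixes one particular y; a valid argument must handle every decomposition with |xy| ≤ p and |y| ≥ 1 — for s = a^p b^p this forces y = a^k, and then xy²z = a^(p+k) b^p ∉ L.)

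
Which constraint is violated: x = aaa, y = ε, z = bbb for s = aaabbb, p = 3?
Violated: |y| > 0

The decomposition x = aaa, y = ε, z = bbb for s = aaabbb with p = 3
violates the constraint: |y| > 0

|y| = 0, but the pumping lemma requires |y| > 0 (y must be non-empty).

Pumping lemma constraints:
1. xyz = s (decomposition is valid)
2. |xy| ≤ p
3. |y| > 0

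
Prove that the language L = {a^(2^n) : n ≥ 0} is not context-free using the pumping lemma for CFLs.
Assume for contradiction that L is context-free, and let p ≥ 1 be the pumping length given by the pumping lemma for CFLs.
Choose s = a^(2^p). Then s ∈ L and |s| = 2^p ≥ p.
By the CFL pumping lemma, s = uvxyz for some u, v, x, y, z with |vxy| ≤ p, |vy| ≥ 1, and uv^i xy^i z ∈ L for every i ≥ 0.
All symbols are a's, so only lengths matter: let k = |vy|, with 1 ≤ k ≤ |vxy| ≤ p < 2^p.

Take i = 2: |uv²xy²z| = 2^p + k, and 2^p < 2^p + k < 2^p + 2^p = 2^(p+1).
So the length lies strictly between consecutive powers of two and is not a power of 2; uv²xy²z ∉ L.

This contradicts the CFL pumping lemma, which requires uv^i xy^i z ∈ L for all i ≥ 0.
Hence L = {a^(2^n) : n ≥ 0} is not context-free. ∎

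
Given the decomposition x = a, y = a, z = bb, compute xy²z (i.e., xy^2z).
aaabb

Given x = 'a', y = 'a', z = 'bb' and i = 2:

xy^2z = x + y·y·...·y (2 times) + z
       = 'a' + 'a'^2 + 'bb'
       = 'a' + 'aa' + 'bb'
       = 'aaabb'

The pumped string is 'aaabb' with length 5.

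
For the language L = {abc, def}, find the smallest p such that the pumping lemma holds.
p = 4

For a finite language L, the pumping lemma holds vacuously if p > max|s| for s ∈ L.

The longest string in L = {abc, def} has length 3.
If p = 4, then no string s ∈ L has |s| ≥ p, so the condition is vacuously true.

The minimum pumping length is p = 4.

Why no smaller p works: for any p ≤ 3, the longest string s ∈ L has |s| = 3 ≥ p, so it would
have to be pumpable; but pumping up (i = 2, 3, ...) produces ever longer strings, which cannot all lie in the
finite language L. So the pumping property fails for every p ≤ 3.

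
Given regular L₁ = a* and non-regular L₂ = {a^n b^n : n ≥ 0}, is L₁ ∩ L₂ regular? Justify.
Yes — L₁ ∩ L₂ is regular.

A string of a* contains no b's, and the only string of {a^n b^n} with no b's is ε (n = 0). So L₁ ∩ L₂ = {ε}, a finite language, which is regular.

Note that the bare facts "L₁ regular, L₂ non-regular" do not settle the question by themselves: the closure of regular languages under ∪, ∩, complement and difference applies only when BOTH operands are regular. With a non-regular operand the result can come out regular or non-regular depending on the specific languages, so one has to work out L₁ ∩ L₂ for this particular pair, as above.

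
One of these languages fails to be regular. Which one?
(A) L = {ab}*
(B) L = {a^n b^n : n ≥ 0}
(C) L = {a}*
(B) {a^n b^n : n ≥ 0}

(B) L = {a^n b^n : n ≥ 0} is NOT regular.

The pumping lemma can be used to prove this:
After pumping, the number of a's and b's become unequal

The other languages are regular because they can be recognized by finite automata.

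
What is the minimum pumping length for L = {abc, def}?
p = 4

For a finite language L, the pumping lemma holds vacuously if p > max|s| for s ∈ L.

The longest string in L = {abc, def} has length 3.
If p = 4, then no string s ∈ L has |s| ≥ p, so the condition is vacuously true.

The minimum pumping length is p = 4.

Why no smaller p works: for any p ≤ 3, the longest string s ∈ L has |s| = 3 ≥ p, so it would
have to be pumpable; but pumping up (i = 2, 3, ...) produces ever longer strings, which cannot all lie in the
finite language L. So the pumping property fails for every p ≤ 3.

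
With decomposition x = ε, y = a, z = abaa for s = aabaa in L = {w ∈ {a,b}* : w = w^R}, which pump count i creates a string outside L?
i = 2

xy²z = ε · aa · abaa = aaabaa; aaabaa reversed is aabaaa ≠ aaabaa, so it is not a palindrome and is not in L.
(Other choices also work, e.g. i = 0, 3; only i = 1 is guaranteed to stay in L since xy¹z = s.)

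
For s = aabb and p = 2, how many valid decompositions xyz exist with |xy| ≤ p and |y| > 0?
3

For s = 'aabb' with pumping length p = 2:

Constraints: |xy| ≤ 2, |y| > 0

Valid decompositions (|xy| ≤ p, |y| ≥ 1):
  • x='', y='a', z='abb'
  • x='a', y='a', z='bb'
  • x='', y='aa', z='bb'

Total count: 3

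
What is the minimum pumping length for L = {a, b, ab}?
p = 3

For a finite language L, the pumping lemma holds vacuously if p > max|s| for s ∈ L.

The longest string in L = {a, b, ab} has length 2.
If p = 3, then no string s ∈ L has |s| ≥ p, so the condition is vacuously true.

The minimum pumping length is p = 3.

Why no smaller p works: for any p ≤ 2, the longest string s ∈ L has |s| = 2 ≥ p, so it would
have to be pumpable; but pumping up (i = 2, 3, ...) produces ever longer strings, which cannot all lie in the
finite language L. So the pumping property fails for every p ≤ 2.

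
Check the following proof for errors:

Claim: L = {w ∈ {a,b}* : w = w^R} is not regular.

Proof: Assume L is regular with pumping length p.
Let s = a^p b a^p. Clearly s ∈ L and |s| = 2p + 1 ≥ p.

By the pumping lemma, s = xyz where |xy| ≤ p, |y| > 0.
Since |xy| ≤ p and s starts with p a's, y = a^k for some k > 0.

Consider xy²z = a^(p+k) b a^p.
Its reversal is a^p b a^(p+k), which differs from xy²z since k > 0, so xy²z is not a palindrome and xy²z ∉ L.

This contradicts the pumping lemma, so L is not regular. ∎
The proof is correct.

This proof is valid because:
1. s = a^p b a^p is in L and is chosen in terms of p, so |s| ≥ p holds for every p
2. The decomposition analysis is correct: |xy| ≤ p forces y to lie inside the leading a's
3. The contradiction is valid: a^(p+k) b a^p has more a's before the b than after it, so it is not a palindrome
4. The conclusion follows logically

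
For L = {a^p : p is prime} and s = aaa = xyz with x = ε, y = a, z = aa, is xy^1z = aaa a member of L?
Yes

xy¹z = ε · a · aa = aaa.
aaa has length 3, which is prime, so it is in L.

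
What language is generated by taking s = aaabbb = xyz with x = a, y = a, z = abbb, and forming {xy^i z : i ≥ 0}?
{xy^i z : i ≥ 0} = {a^(2+i) b^3 : i ≥ 0} = {aabbb, aaabbb, aaaabbb, ...}

With x = a, y = a, z = abbb: Starting with aaabbb and pumping the second 'a', we get strings with 2+i a's followed by 3 b's for i = 0, 1, 2, ...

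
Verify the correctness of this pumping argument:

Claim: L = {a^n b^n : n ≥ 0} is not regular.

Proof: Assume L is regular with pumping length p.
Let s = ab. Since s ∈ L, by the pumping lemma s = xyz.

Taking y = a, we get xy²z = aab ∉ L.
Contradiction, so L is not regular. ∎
The proof is INCORRECT.

Error: The string s = ab may be shorter than p.
The pumping lemma only applies to strings with |s| ≥ p, and p is not under our control.
We must choose s in terms of p, e.g. s = a^p b^p, to ensure |s| ≥ p.
(The proof also fixes one particular y; a valid argument must handle every decomposition with |xy| ≤ p and |y| ≥ 1 — for s = a^p b^p this forces y = a^k, and then xy²z = a^(p+k) b^p ∉ L.)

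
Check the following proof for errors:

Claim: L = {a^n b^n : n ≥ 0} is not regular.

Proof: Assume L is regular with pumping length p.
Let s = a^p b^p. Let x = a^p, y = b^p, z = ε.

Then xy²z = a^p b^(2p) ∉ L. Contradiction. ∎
The proof is INCORRECT.

Error: The decomposition violates |xy| ≤ p.
With x = a^p and y = b^p, we have |xy| = 2p > p.
The pumping lemma requires |xy| ≤ p, so y must be within the first p characters.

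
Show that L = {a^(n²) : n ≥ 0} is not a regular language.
Assume for contradiction that L is regular, and let p ≥ 1 be the pumping length given by the pumping lemma.
Choose s = a^(p²). Then s ∈ L and |s| = p² ≥ p.
By the pumping lemma, s = xyz for some x, y, z with |xy| ≤ p, |y| ≥ 1, and xy^i z ∈ L for every i ≥ 0.
Here y = a^k for some k with 1 ≤ k ≤ |xy| ≤ p.

Take i = 2: |xy²z| = p² + k.
Now p² < p² + k ≤ p² + p < p² + 2p + 1 = (p + 1)².
So |xy²z| lies strictly between the consecutive squares p² and (p + 1)², hence is not a perfect square, and xy²z ∉ L.

This contradicts the pumping lemma, which requires xy^i z ∈ L for all i ≥ 0.
Hence L = {a^(n²) : n ≥ 0} is not regular. ∎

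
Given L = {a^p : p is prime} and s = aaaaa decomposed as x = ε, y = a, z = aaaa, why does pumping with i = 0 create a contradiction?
xy⁰z = aaaa ∉ L

Pumping with i = 0 replaces y = a by y⁰ = ε:
- Original: s = xyz = aaaaa; aaaaa has length 5, which is prime, so it is in L
- Pumped: xy⁰z = ε · ε · aaaa = aaaa
- aaaa has length 4 = 2 × 2, which is not prime, so it is not in L

The pumping lemma would require xy⁰z ∈ L, so this decomposition yields a contradiction.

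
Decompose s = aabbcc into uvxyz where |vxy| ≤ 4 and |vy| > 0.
u='a', v='a', x='bb', y='c', z='c'

For s = aabbcc with pumping length p = 4:

One valid decomposition:
- u = 'a'
- v = 'a'
- x = 'bb'
- y = 'c'
- z = 'c'

Verification:
- uvxyz = 'a' + 'a' + 'bb' + 'c' + 'c' = aabbcc ✓
- |vxy| = |'abbc'| = 4 ≤ 4 ✓
- |vy| = |'ac'| = 2 > 0 ✓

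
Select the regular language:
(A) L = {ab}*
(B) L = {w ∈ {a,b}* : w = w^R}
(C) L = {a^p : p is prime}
(A) {ab}*

(A) L = {ab}* is regular.

This can be recognized by a finite automaton (DFA/NFA).
Regular expressions like {ab}* define regular languages.

The other choices are not regular:
- {w ∈ {a,b}* : w = w^R}: After pumping, the string is no longer symmetric
- {a^p : p is prime}: After pumping, the length becomes composite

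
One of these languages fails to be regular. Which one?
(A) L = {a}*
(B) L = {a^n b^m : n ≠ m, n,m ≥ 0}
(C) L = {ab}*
(B) {a^n b^m : n ≠ m, n,m ≥ 0}

(B) L = {a^n b^m : n ≠ m, n,m ≥ 0} is NOT regular.

The pumping lemma can be used to prove this:
After pumping a's, we can make n = m

The other languages are regular because they can be recognized by finite automata.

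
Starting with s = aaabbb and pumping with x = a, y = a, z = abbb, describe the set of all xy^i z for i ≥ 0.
{xy^i z : i ≥ 0} = {a^(2+i) b^3 : i ≥ 0} = {aabbb, aaabbb, aaaabbb, ...}

With x = a, y = a, z = abbb: Starting with aaabbb and pumping the second 'a', we get strings with 2+i a's followed by 3 b's for i = 0, 1, 2, ...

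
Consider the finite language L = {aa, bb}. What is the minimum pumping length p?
p = 3

For a finite language L, the pumping lemma holds vacuously if p > max|s| for s ∈ L.

The longest string in L = {aa, bb} has length 2.
If p = 3, then no string s ∈ L has |s| ≥ p, so the condition is vacuously true.

The minimum pumping length is p = 3.

Why no smaller p works: for any p ≤ 2, the longest string s ∈ L has |s| = 2 ≥ p, so it would
have to be pumpable; but pumping up (i = 2, 3, ...) produces ever longer strings, which cannot all lie in the
finite language L. So the pumping property fails for every p ≤ 2.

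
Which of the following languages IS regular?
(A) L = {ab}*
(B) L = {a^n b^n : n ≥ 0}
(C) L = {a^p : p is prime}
(A) {ab}*

(A) L = {ab}* is regular.

This can be recognized by a finite automaton (DFA/NFA).
Regular expressions like {ab}* define regular languages.

The other choices are not regular:
- {a^n b^n : n ≥ 0}: After pumping, the number of a's and b's become unequal
- {a^p : p is prime}: After pumping, the length becomes composite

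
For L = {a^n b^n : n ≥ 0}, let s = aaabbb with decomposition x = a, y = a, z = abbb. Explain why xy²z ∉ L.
xy²z = aaaabbb ∉ L

Pumping with i = 2 replaces y = a by y² = aa:
- Original: s = xyz = aaabbb; aaabbb = a^3 b^3 has equal counts (3 = 3), so it is in L
- Pumped: xy²z = a · aa · abbb = aaaabbb
- aaaabbb has 4 a's and 3 b's; 4 ≠ 3, so it is not in L

The pumping lemma would require xy²z ∈ L, so this decomposition yields a contradiction.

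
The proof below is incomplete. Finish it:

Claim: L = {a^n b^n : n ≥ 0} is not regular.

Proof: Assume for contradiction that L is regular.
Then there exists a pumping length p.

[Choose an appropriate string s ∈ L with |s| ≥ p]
s = a^p b^p

This string is in L (has equal a's and b's) and has length 2p ≥ p.
Any decomposition xyz with |xy| ≤ p means y consists only of a's,
so pumping will unbalance the counts.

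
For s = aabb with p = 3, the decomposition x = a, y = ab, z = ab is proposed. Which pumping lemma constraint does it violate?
Violated: xyz = s

The decomposition x = a, y = ab, z = ab for s = aabb with p = 3
violates the constraint: xyz = s

xyz = 'a' + 'ab' + 'ab' = 'aabab' ≠ 'aabb' = s. The decomposition doesn't reconstruct s.

Pumping lemma constraints:
1. xyz = s (decomposition is valid)
2. |xy| ≤ p
3. |y| > 0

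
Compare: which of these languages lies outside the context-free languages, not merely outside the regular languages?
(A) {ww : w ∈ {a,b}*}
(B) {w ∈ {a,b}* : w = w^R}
(A) {ww : w ∈ {a,b}*}

(A) {ww : w ∈ {a,b}*} requires the CFL pumping lemma.

- {w ∈ {a,b}* : w = w^R} is context-free (but not regular)
  • Can be shown non-regular with the regular pumping lemma
  • After pumping, the string is no longer symmetric

- {ww : w ∈ {a,b}*} is NOT context-free
  • Requires the CFL pumping lemma to prove
  • Even a PDA cannot compare two arbitrary halves symbol by symbol; CFL pumping on a^p b^p a^p b^p fails

The CFL pumping lemma is "stronger" in that it can prove non-membership
in the larger class of context-free languages.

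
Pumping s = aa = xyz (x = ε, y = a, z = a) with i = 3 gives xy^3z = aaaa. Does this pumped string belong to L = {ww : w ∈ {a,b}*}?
Yes

xy³z = ε · aaa · a = aaaa.
aaaa splits into halves aa · aa, which are equal, so it is in L (w = aa).
(A single pumped string landing in L is not a contradiction by itself; a non-regularity proof needs some i for which xy^i z ∉ L, for every admissible decomposition.)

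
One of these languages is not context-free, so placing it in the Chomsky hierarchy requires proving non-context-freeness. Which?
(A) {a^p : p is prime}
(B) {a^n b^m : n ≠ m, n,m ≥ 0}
(A) {a^p : p is prime}

(A) {a^p : p is prime} requires the CFL pumping lemma.

- {a^n b^m : n ≠ m, n,m ≥ 0} is context-free (but not regular)
  • Can be shown non-regular with the regular pumping lemma
  • After pumping a's, we can make n = m

- {a^p : p is prime} is NOT context-free
  • Requires the CFL pumping lemma to prove
  • The CFL pumping lemma also fails because prime gaps are unbounded

The CFL pumping lemma is "stronger" in that it can prove non-membership
in the larger class of context-free languages.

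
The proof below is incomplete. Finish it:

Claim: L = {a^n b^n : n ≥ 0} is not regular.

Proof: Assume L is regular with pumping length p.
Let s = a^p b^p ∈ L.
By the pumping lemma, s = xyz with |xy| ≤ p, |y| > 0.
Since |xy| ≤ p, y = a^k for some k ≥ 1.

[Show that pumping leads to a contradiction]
Consider xy²z = a^(p+k) b^p.

Since k ≥ 1, we have p + k > p.
So xy²z has more a's than b's: (p+k) a's vs p b's.
This means xy²z ∉ L because a^n b^n requires equal counts.

This contradicts the pumping lemma which states xy²z ∈ L.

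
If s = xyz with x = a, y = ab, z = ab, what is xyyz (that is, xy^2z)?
aababab

Given x = 'a', y = 'ab', z = 'ab' and i = 2:

xy^2z = x + y·y·...·y (2 times) + z
       = 'a' + 'ab'^2 + 'ab'
       = 'a' + 'abab' + 'ab'
       = 'aababab'

The pumped string is 'aababab' with length 7.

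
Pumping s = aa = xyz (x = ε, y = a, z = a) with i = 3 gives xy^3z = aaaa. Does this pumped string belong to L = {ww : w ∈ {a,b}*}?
Yes

xy³z = ε · aaa · a = aaaa.
aaaa splits into halves aa · aa, which are equal, so it is in L (w = aa).
(A single pumped string landing in L is not a contradiction by itself; a non-regularity proof needs some i for which xy^i z ∉ L, for every admissible decomposition.)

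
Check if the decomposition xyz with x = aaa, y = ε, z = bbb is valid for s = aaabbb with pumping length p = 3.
Violated: |y| > 0

The decomposition x = aaa, y = ε, z = bbb for s = aaabbb with p = 3
violates the constraint: |y| > 0

|y| = 0, but the pumping lemma requires |y| > 0 (y must be non-empty).

Pumping lemma constraints:
1. xyz = s (decomposition is valid)
2. |xy| ≤ p
3. |y| > 0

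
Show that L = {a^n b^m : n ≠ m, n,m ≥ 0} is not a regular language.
Assume for contradiction that L is regular, and let p ≥ 1 be the pumping length given by the pumping lemma.
Choose s = a^p b^(p + p!). Then s ∈ L because p ≠ p + p! (as p! ≥ 1), and |s| ≥ p.
By the pumping lemma, s = xyz for some x, y, z with |xy| ≤ p, |y| ≥ 1, and xy^i z ∈ L for every i ≥ 0.
Since |xy| ≤ p and the first p symbols of s are all a's, y = a^k for some k with 1 ≤ k ≤ p.
For every i ≥ 0, xy^i z = a^(p + (i − 1)k) b^(p + p!).

Because 1 ≤ k ≤ p, k divides p!. Let t = p!/k (a positive integer) and take i = t + 1.
Then the number of a's is p + tk = p + p!, which equals the number of b's.
So xy^(t+1) z = a^(p + p!) b^(p + p!) has equally many a's and b's and is NOT in L.

This contradicts the pumping lemma, which requires xy^i z ∈ L for all i ≥ 0.
Hence L = {a^n b^m : n ≠ m, n,m ≥ 0} is not regular. ∎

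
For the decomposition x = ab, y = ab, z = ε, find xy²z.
ababab

Given x = 'ab', y = 'ab', z = '' and i = 2:

xy^2z = x + y·y·...·y (2 times) + z
       = 'ab' + 'ab'^2 + ''
       = 'ab' + 'abab' + ''
       = 'ababab'

The pumped string is 'ababab' with length 6.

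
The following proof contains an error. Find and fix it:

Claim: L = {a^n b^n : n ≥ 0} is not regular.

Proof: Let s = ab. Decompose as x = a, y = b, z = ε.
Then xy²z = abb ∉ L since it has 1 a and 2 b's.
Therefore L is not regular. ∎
Error: The string s = ab might be shorter than the pumping length p.

Correction: Choose s = a^p b^p to ensure |s| ≥ p. Also, the decomposition is wrong: with |xy| ≤ p, y cannot include b's when s starts with p a's.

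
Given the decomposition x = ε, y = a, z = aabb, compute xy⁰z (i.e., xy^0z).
aabb

Given x = '', y = 'a', z = 'aabb' and i = 0:

xy^0z = x + y·y·...·y (0 times) + z
       = '' + 'a'^0 + 'aabb'
       = '' + '' + 'aabb'
       = 'aabb'

The pumped string is 'aabb' with length 4.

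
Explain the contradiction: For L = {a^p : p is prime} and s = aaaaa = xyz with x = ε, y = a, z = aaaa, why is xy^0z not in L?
xy⁰z = aaaa ∉ L

Pumping with i = 0 replaces y = a by y⁰ = ε:
- Original: s = xyz = aaaaa; aaaaa has length 5, which is prime, so it is in L
- Pumped: xy⁰z = ε · ε · aaaa = aaaa
- aaaa has length 4 = 2 × 2, which is not prime, so it is not in L

The pumping lemma would require xy⁰z ∈ L, so this decomposition yields a contradiction.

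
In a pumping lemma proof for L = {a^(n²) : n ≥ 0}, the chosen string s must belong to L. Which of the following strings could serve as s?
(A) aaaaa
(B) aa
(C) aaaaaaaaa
(C) aaaaaaaaa

The pumping lemma is applied to a string s that lies in L, so first check membership of each option:
- (A) aaaaa has length 5, strictly between 2² = 4 and 3² = 9, so it is not in L ✗
- (B) aa has length 2, strictly between 1² = 1 and 2² = 4, so it is not in L ✗
- (C) aaaaaaaaa has length 9 = 3², a perfect square, so it is in L ✓

Only (C) aaaaaaaaa is in L, so it is the only candidate that could play the role of s.
(In a complete proof one picks s in terms of the pumping length p so that |s| ≥ p is guaranteed; a fixed string like aaaaaaaaa illustrates the shape of such an s.)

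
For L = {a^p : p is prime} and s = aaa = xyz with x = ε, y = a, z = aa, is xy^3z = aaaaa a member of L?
Yes

xy³z = ε · aaa · aa = aaaaa.
aaaaa has length 5, which is prime, so it is in L.
(A single pumped string landing in L is not a contradiction by itself; a non-regularity proof needs some i for which xy^i z ∉ L, for every admissible decomposition.)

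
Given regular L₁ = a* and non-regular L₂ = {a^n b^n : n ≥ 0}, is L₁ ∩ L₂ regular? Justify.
Yes — L₁ ∩ L₂ is regular.

A string of a* contains no b's, and the only string of {a^n b^n} with no b's is ε (n = 0). So L₁ ∩ L₂ = {ε}, a finite language, which is regular.

Note that the bare facts "L₁ regular, L₂ non-regular" do not settle the question by themselves: the closure of regular languages under ∪, ∩, complement and difference applies only when BOTH operands are regular. With a non-regular operand the result can come out regular or non-regular depending on the specific languages, so one has to work out L₁ ∩ L₂ for this particular pair, as above.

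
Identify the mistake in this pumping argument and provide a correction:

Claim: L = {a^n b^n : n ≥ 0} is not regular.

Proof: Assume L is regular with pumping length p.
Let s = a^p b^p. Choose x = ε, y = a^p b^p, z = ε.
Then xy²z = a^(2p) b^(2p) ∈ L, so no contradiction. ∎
Error: The decomposition violates |xy| ≤ p. With y = a^p b^p, |xy| = |y| = 2p > p. (The proof also miscomputes xy²z, which would be a^p b^p a^p b^p rather than a^(2p) b^(2p), and it wrongly treats one harmless decomposition as settling the matter — the prover does not get to choose the decomposition.)

Correction: The pumping lemma requires |xy| ≤ p, and the argument must handle every decomposition satisfying |xy| ≤ p, |y| ≥ 1. Since s starts with p a's, any such y consists only of a's, say y = a^k with k ≥ 1. Then xy²z = a^(p+k) b^p has unequal numbers of a's and b's, so xy²z ∉ L — the required contradiction.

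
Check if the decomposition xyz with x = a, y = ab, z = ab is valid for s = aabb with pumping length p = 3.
Violated: xyz = s

The decomposition x = a, y = ab, z = ab for s = aabb with p = 3
violates the constraint: xyz = s

xyz = 'a' + 'ab' + 'ab' = 'aabab' ≠ 'aabb' = s. The decomposition doesn't reconstruct s.

Pumping lemma constraints:
1. xyz = s (decomposition is valid)
2. |xy| ≤ p
3. |y| > 0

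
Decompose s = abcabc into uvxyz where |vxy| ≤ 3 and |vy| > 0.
u='ab', v='c', x='a', y='b', z='c'

For s = abcabc with pumping length p = 3:

One valid decomposition:
- u = 'ab'
- v = 'c'
- x = 'a'
- y = 'b'
- z = 'c'

Verification:
- uvxyz = 'ab' + 'c' + 'a' + 'b' + 'c' = abcabc ✓
- |vxy| = |'cab'| = 3 ≤ 3 ✓
- |vy| = |'cb'| = 2 > 0 ✓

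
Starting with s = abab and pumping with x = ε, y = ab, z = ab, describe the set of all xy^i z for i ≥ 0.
{xy^i z : i ≥ 0} = {(ab)^(i+1) : i ≥ 0} = {ab, abab, ababab, ...}

With x = ε, y = ab, z = ab: Pumping 'ab' gives strings of alternating a's and b's.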